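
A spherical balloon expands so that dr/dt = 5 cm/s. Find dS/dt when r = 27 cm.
1080π cm²/s

S = 4πr²
dS/dt = dS/dr · dr/dt = 8πr · 5
At r = 27: dS/dt = 1080π cm²/s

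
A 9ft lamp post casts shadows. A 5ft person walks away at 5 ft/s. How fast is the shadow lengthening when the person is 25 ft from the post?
25/4 ft/s

By similar triangles: 9/(x+s) = 5/s
Solving: s = 5x/4
ds/dt = 5/4 · dx/dt = 5/4 · 5 = 25/4 ft/s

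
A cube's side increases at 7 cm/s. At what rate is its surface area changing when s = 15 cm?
1260 cm²/s

A = 6s²
dA/dt = 12s · ds/dt = 12·15·7 = 1260 cm²/s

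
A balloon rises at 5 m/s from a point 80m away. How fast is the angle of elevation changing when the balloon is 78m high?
0.032041 rad/s

tan(θ) = y/80
sec²(θ) · dθ/dt = (1/80) · dy/dt
dθ/dt = cos²(θ)/80 · 5 = 80/(80² + 78²) · 5
dθ/dt = 0.032041 rad/s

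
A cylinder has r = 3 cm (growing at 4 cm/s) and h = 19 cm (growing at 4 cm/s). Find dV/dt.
492π cm³/s

V = πr²h
dV/dt = 2πrh·dr/dt + πr²·dh/dt
= 2π(3)(19)(4) + π(3)²(4)
= 492π cm³/s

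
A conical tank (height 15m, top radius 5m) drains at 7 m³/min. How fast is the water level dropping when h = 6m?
7/(4π) ≈ 0.557 m/min

r/h = 5/15, so r = (1/3)h
V = (1/3)πr²h = (1/3)π((1/3)h)²h = (1/27)πh³
dV/dh = (1/9)πh²
dh/dt = (dV/dt)/(dV/dh) = -7/((1/9)π·6²) = -7/(4π) m/min
The level is dropping at 7/(4π) ≈ 0.557 m/min.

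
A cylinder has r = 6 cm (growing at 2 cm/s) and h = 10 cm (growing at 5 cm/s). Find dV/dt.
420π cm³/s

V = πr²h
dV/dt = 2πrh·dr/dt + πr²·dh/dt
= 2π(6)(10)(2) + π(6)²(5)
= 420π cm³/s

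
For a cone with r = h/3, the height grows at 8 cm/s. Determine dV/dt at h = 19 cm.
2888π/9 cm³/s

V = (1/3)π(h/3)²h = πh³/27
dV/dt = πh²/9 · 8
At h = 19: dV/dt = 2888π/9 cm³/s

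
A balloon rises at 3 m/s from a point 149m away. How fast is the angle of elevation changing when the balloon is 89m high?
0.01484 rad/s

tan(θ) = y/149
sec²(θ) · dθ/dt = (1/149) · dy/dt
dθ/dt = cos²(θ)/149 · 3 = 149/(149² + 89²) · 3
dθ/dt = 0.01484 rad/s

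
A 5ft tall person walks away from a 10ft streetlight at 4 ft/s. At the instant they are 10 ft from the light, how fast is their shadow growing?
4 ft/s

By similar triangles: 10/(x+s) = 5/s
Solving: s = 5x/5
ds/dt = 5/5 · dx/dt = 1 · 4 = 4 ft/s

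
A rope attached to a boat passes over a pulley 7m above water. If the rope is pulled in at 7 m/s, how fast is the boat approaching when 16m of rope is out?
112√23/69 ≈ 7.785 m/s

rope² = x² + 7²
x = √(16² - 7²) = 3√23
dx/dt = (rope/x) · d(rope)/dt = (16/(3√23)) · (-7) = -112√23/69 m/s
The boat approaches at 112√23/69 ≈ 7.785 m/s.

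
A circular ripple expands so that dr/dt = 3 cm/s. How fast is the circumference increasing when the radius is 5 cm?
6π cm/s

C = 2πr
dC/dt = 2π · dr/dt = 2π · 3 = 6π cm/s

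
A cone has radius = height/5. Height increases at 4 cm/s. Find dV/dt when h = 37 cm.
5476π/25 cm³/s

V = (1/3)π(h/5)²h = πh³/75
dV/dt = πh²/25 · 4
At h = 37: dV/dt = 5476π/25 cm³/s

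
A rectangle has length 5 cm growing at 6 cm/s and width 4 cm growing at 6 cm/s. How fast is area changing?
54 cm²/s

A = lw
dA/dt = w·dl/dt + l·dw/dt = 4·6 + 5·6 = 54 cm²/s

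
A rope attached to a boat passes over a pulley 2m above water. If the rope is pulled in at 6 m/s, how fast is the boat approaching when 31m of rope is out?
62√957/319 ≈ 6.013 m/s

rope² = x² + 2²
x = √(31² - 2²) = √957
dx/dt = (rope/x) · d(rope)/dt = (31/√957) · (-6) = -62√957/319 m/s
The boat approaches at 62√957/319 ≈ 6.013 m/s.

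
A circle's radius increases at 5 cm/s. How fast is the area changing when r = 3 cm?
30π cm²/s

A = πr²
dA/dt = 2πr · dr/dt = 2π(3)(5) = 30π cm²/s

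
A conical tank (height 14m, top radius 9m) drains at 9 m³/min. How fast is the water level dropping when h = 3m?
196/(81π) ≈ 0.7702 m/min

r/h = 9/14, so r = (9/14)h
V = (1/3)πr²h = (1/3)π((9/14)h)²h = (27/196)πh³
dV/dh = (81/196)πh²
dh/dt = (dV/dt)/(dV/dh) = -9/((81/196)π·3²) = -196/(81π) m/min
The level is dropping at 196/(81π) ≈ 0.7702 m/min.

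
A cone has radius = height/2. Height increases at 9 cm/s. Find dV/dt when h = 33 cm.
9801π/4 cm³/s

V = (1/3)π(h/2)²h = πh³/12
dV/dt = πh²/4 · 9
At h = 33: dV/dt = 9801π/4 cm³/s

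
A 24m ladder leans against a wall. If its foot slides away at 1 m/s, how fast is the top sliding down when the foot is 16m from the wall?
2√5/5 ≈ 0.8944 m/s

x² + y² = 24²
2x·dx/dt + 2y·dy/dt = 0
dy/dt = -x/y · dx/dt = -16/(8√5) · 1 = -2√5/5 m/s
The top is descending at 2√5/5 ≈ 0.8944 m/s.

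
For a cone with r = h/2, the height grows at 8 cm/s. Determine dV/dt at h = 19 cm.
722π cm³/s

V = (1/3)π(h/2)²h = πh³/12
dV/dt = πh²/4 · 8
At h = 19: dV/dt = 722π cm³/s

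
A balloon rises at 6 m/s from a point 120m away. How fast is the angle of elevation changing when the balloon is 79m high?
0.034882 rad/s

tan(θ) = y/120
sec²(θ) · dθ/dt = (1/120) · dy/dt
dθ/dt = cos²(θ)/120 · 6 = 120/(120² + 79²) · 6
dθ/dt = 0.034882 rad/s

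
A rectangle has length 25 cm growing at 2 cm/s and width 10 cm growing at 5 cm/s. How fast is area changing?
145 cm²/s

A = lw
dA/dt = w·dl/dt + l·dw/dt = 10·2 + 25·5 = 145 cm²/s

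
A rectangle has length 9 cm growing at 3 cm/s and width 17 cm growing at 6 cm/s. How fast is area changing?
105 cm²/s

A = lw
dA/dt = w·dl/dt + l·dw/dt = 17·3 + 9·6 = 105 cm²/s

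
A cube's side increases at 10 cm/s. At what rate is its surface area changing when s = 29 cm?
3480 cm²/s

A = 6s²
dA/dt = 12s · ds/dt = 12·29·10 = 3480 cm²/s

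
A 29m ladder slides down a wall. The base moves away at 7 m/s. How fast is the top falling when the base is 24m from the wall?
168√265/265 ≈ 10.32 m/s

x² + y² = 29²
2x·dx/dt + 2y·dy/dt = 0
dy/dt = -x/y · dx/dt = -24/√265 · 7 = -168√265/265 m/s
The top is descending at 168√265/265 ≈ 10.32 m/s.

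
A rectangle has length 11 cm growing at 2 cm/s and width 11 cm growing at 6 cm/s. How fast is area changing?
88 cm²/s

A = lw
dA/dt = w·dl/dt + l·dw/dt = 11·2 + 11·6 = 88 cm²/s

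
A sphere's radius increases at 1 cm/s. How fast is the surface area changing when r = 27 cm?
216π cm²/s

S = 4πr²
dS/dt = dS/dr · dr/dt = 8πr · 1
At r = 27: dS/dt = 216π cm²/s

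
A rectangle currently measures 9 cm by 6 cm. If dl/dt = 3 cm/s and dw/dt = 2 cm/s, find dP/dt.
10 cm/s

P = 2(l + w)
dP/dt = 2(dl/dt + dw/dt) = 2(3 + 2) = 10 cm/s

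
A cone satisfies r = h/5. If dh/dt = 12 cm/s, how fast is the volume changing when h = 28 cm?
9408π/25 cm³/s

V = (1/3)π(h/5)²h = πh³/75
dV/dt = πh²/25 · 12
At h = 28: dV/dt = 9408π/25 cm³/s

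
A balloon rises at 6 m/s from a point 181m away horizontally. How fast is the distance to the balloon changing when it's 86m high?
516√40157/40157 ≈ 2.575 m/s

z² = 181² + y²
z = √(181² + 86²) = √40157
dz/dt = y/z · dy/dt = 86/√40157 · 6 = 516√40157/40157 ≈ 2.575 m/s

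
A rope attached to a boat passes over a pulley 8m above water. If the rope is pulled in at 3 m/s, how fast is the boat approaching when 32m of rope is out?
4√15/5 ≈ 3.098 m/s

rope² = x² + 8²
x = √(32² - 8²) = 8√15
dx/dt = (rope/x) · d(rope)/dt = (32/(8√15)) · (-3) = -4√15/5 m/s
The boat approaches at 4√15/5 ≈ 3.098 m/s.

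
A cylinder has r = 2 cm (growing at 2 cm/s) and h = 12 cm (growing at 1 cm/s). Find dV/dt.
100π cm³/s

V = πr²h
dV/dt = 2πrh·dr/dt + πr²·dh/dt
= 2π(2)(12)(2) + π(2)²(1)
= 100π cm³/s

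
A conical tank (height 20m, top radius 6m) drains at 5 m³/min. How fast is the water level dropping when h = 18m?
125/(729π) ≈ 0.05458 m/min

r/h = 6/20, so r = (3/10)h
V = (1/3)πr²h = (1/3)π((3/10)h)²h = (3/100)πh³
dV/dh = (9/100)πh²
dh/dt = (dV/dt)/(dV/dh) = -5/((9/100)π·18²) = -125/(729π) m/min
The level is dropping at 125/(729π) ≈ 0.05458 m/min.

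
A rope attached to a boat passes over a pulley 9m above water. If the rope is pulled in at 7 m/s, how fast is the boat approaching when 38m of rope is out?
266√1363/1363 ≈ 7.205 m/s

rope² = x² + 9²
x = √(38² - 9²) = √1363
dx/dt = (rope/x) · d(rope)/dt = (38/√1363) · (-7) = -266√1363/1363 m/s
The boat approaches at 266√1363/1363 ≈ 7.205 m/s.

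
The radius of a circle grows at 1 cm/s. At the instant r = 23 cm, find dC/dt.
2π cm/s

C = 2πr
dC/dt = 2π · dr/dt = 2π · 1 = 2π cm/s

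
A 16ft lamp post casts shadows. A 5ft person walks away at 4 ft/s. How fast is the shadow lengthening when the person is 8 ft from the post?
20/11 ft/s

By similar triangles: 16/(x+s) = 5/s
Solving: s = 5x/11
ds/dt = 5/11 · dx/dt = 5/11 · 4 = 20/11 ft/s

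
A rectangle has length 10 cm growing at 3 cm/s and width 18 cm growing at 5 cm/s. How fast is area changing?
104 cm²/s

A = lw
dA/dt = w·dl/dt + l·dw/dt = 18·3 + 10·5 = 104 cm²/s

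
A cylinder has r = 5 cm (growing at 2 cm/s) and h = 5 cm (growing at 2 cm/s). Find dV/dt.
150π cm³/s

V = πr²h
dV/dt = 2πrh·dr/dt + πr²·dh/dt
= 2π(5)(5)(2) + π(5)²(2)
= 150π cm³/s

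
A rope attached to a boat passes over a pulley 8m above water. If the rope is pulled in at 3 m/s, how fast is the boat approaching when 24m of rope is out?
9√2/4 ≈ 3.182 m/s

rope² = x² + 8²
x = √(24² - 8²) = 16√2
dx/dt = (rope/x) · d(rope)/dt = (24/(16√2)) · (-3) = -9√2/4 m/s
The boat approaches at 9√2/4 ≈ 3.182 m/s.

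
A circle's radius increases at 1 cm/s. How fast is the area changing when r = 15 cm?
30π cm²/s

A = πr²
dA/dt = 2πr · dr/dt = 2π(15)(1) = 30π cm²/s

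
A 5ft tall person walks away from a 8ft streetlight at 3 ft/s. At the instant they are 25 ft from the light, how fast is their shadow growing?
5 ft/s

By similar triangles: 8/(x+s) = 5/s
Solving: s = 5x/3
ds/dt = 5/3 · dx/dt = 5/3 · 3 = 5 ft/s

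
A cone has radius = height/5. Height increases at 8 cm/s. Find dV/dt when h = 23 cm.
4232π/25 cm³/s

V = (1/3)π(h/5)²h = πh³/75
dV/dt = πh²/25 · 8
At h = 23: dV/dt = 4232π/25 cm³/s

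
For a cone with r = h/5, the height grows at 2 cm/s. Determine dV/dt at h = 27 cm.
1458π/25 cm³/s

V = (1/3)π(h/5)²h = πh³/75
dV/dt = πh²/25 · 2
At h = 27: dV/dt = 1458π/25 cm³/s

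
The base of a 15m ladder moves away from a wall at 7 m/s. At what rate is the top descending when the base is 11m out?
77√26/52 ≈ 7.55 m/s

x² + y² = 15²
2x·dx/dt + 2y·dy/dt = 0
dy/dt = -x/y · dx/dt = -11/(2√26) · 7 = -77√26/52 m/s
The top is descending at 77√26/52 ≈ 7.55 m/s.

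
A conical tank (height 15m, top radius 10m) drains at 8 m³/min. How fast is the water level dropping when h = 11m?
18/(121π) ≈ 0.04735 m/min

r/h = 10/15, so r = (2/3)h
V = (1/3)πr²h = (1/3)π((2/3)h)²h = (4/27)πh³
dV/dh = (4/9)πh²
dh/dt = (dV/dt)/(dV/dh) = -8/((4/9)π·11²) = -18/(121π) m/min
The level is dropping at 18/(121π) ≈ 0.04735 m/min.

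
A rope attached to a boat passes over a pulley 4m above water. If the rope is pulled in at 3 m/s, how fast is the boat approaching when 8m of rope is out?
2√3 ≈ 3.464 m/s

rope² = x² + 4²
x = √(8² - 4²) = 4√3
dx/dt = (rope/x) · d(rope)/dt = (8/(4√3)) · (-3) = -2√3 m/s
The boat approaches at 2√3 ≈ 3.464 m/s.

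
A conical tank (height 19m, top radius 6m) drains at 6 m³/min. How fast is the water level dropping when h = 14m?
361/(1176π) ≈ 0.09771 m/min

r/h = 6/19, so r = (6/19)h
V = (1/3)πr²h = (1/3)π((6/19)h)²h = (12/361)πh³
dV/dh = (36/361)πh²
dh/dt = (dV/dt)/(dV/dh) = -6/((36/361)π·14²) = -361/(1176π) m/min
The level is dropping at 361/(1176π) ≈ 0.09771 m/min.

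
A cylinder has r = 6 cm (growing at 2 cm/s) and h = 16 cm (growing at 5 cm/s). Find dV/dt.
564π cm³/s

V = πr²h
dV/dt = 2πrh·dr/dt + πr²·dh/dt
= 2π(6)(16)(2) + π(6)²(5)
= 564π cm³/s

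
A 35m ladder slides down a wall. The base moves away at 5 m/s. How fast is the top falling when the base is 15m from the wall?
3√10/4 ≈ 2.372 m/s

x² + y² = 35²
2x·dx/dt + 2y·dy/dt = 0
dy/dt = -x/y · dx/dt = -15/(10√10) · 5 = -3√10/4 m/s
The top is descending at 3√10/4 ≈ 2.372 m/s.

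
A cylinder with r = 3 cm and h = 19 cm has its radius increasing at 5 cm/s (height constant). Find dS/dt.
250π cm²/s

S = 2πrh + 2πr² (lateral + bases)
dS/dt = (2πh + 4πr)·dr/dt = (2π·19 + 4π·3)·5
= 250π cm²/s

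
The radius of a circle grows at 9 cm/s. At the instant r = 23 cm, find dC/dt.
18π cm/s

C = 2πr
dC/dt = 2π · dr/dt = 2π · 9 = 18π cm/s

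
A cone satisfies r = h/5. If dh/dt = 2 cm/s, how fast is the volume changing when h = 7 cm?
98π/25 cm³/s

V = (1/3)π(h/5)²h = πh³/75
dV/dt = πh²/25 · 2
At h = 7: dV/dt = 98π/25 cm³/s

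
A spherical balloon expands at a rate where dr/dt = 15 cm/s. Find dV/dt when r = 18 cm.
19440π cm³/s

V = (4/3)πr³
dV/dt = dV/dr · dr/dt = 4πr² · 15
At r = 18: dV/dt = 19440π cm³/s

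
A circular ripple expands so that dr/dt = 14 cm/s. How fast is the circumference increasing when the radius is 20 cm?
28π cm/s

C = 2πr
dC/dt = 2π · dr/dt = 2π · 14 = 28π cm/s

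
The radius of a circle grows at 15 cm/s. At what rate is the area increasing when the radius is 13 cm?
390π cm²/s

A = πr²
dA/dt = 2πr · dr/dt = 2π(13)(15) = 390π cm²/s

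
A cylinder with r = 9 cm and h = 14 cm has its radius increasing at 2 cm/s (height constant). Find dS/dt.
128π cm²/s

S = 2πrh + 2πr² (lateral + bases)
dS/dt = (2πh + 4πr)·dr/dt = (2π·14 + 4π·9)·2
= 128π cm²/s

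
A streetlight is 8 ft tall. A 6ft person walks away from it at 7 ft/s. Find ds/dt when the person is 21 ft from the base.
21 ft/s

By similar triangles: 8/(x+s) = 6/s
Solving: s = 6x/2
ds/dt = 6/2 · dx/dt = 3 · 7 = 21 ft/s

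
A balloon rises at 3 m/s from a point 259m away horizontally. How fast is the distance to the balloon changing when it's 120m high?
360√81481/81481 ≈ 1.261 m/s

z² = 259² + y²
z = √(259² + 120²) = √81481
dz/dt = y/z · dy/dt = 120/√81481 · 3 = 360√81481/81481 ≈ 1.261 m/s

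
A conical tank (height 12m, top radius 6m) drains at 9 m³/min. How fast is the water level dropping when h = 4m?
9/(4π) ≈ 0.7162 m/min

r/h = 6/12, so r = (1/2)h
V = (1/3)πr²h = (1/3)π((1/2)h)²h = (1/12)πh³
dV/dh = (1/4)πh²
dh/dt = (dV/dt)/(dV/dh) = -9/((1/4)π·4²) = -9/(4π) m/min
The level is dropping at 9/(4π) ≈ 0.7162 m/min.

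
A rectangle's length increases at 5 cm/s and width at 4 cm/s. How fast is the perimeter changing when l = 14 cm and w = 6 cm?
18 cm/s

P = 2(l + w)
dP/dt = 2(dl/dt + dw/dt) = 2(5 + 4) = 18 cm/s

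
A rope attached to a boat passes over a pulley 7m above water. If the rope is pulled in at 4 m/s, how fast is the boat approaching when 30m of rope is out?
120√851/851 ≈ 4.114 m/s

rope² = x² + 7²
x = √(30² - 7²) = √851
dx/dt = (rope/x) · d(rope)/dt = (30/√851) · (-4) = -120√851/851 m/s
The boat approaches at 120√851/851 ≈ 4.114 m/s.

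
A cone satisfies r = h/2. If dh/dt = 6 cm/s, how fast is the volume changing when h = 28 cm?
1176π cm³/s

V = (1/3)π(h/2)²h = πh³/12
dV/dt = πh²/4 · 6
At h = 28: dV/dt = 1176π cm³/s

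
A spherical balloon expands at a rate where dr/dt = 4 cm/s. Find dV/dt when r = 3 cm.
144π cm³/s

V = (4/3)πr³
dV/dt = dV/dr · dr/dt = 4πr² · 4
At r = 3: dV/dt = 144π cm³/s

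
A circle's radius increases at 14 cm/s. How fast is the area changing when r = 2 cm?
56π cm²/s

A = πr²
dA/dt = 2πr · dr/dt = 2π(2)(14) = 56π cm²/s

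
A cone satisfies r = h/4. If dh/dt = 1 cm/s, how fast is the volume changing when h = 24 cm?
36π cm³/s

V = (1/3)π(h/4)²h = πh³/48
dV/dt = πh²/16 · 1
At h = 24: dV/dt = 36π cm³/s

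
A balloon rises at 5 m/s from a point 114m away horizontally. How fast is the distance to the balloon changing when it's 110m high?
275√6274/6274 ≈ 3.472 m/s

z² = 114² + y²
z = √(114² + 110²) = 2√6274
dz/dt = y/z · dy/dt = 110/(2√6274) · 5 = 275√6274/6274 ≈ 3.472 m/s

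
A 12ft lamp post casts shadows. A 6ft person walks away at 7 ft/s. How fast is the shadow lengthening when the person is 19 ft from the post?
7 ft/s

By similar triangles: 12/(x+s) = 6/s
Solving: s = 6x/6
ds/dt = 6/6 · dx/dt = 1 · 7 = 7 ft/s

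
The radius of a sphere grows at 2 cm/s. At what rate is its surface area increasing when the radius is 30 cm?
480π cm²/s

S = 4πr²
dS/dt = dS/dr · dr/dt = 8πr · 2
At r = 30: dS/dt = 480π cm²/s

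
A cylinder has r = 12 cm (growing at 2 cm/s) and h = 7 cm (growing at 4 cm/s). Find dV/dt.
912π cm³/s

V = πr²h
dV/dt = 2πrh·dr/dt + πr²·dh/dt
= 2π(12)(7)(2) + π(12)²(4)
= 912π cm³/s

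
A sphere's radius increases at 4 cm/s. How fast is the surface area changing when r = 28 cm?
896π cm²/s

S = 4πr²
dS/dt = dS/dr · dr/dt = 8πr · 4
At r = 28: dS/dt = 896π cm²/s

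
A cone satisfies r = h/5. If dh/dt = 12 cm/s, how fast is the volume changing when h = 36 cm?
15552π/25 cm³/s

V = (1/3)π(h/5)²h = πh³/75
dV/dt = πh²/25 · 12
At h = 36: dV/dt = 15552π/25 cm³/s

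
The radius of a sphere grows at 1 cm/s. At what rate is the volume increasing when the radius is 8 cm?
256π cm³/s

V = (4/3)πr³
dV/dt = dV/dr · dr/dt = 4πr² · 1
At r = 8: dV/dt = 256π cm³/s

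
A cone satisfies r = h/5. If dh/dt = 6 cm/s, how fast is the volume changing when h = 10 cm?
24π cm³/s

V = (1/3)π(h/5)²h = πh³/75
dV/dt = πh²/25 · 6
At h = 10: dV/dt = 24π cm³/s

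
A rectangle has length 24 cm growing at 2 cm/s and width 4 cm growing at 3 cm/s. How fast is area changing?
80 cm²/s

A = lw
dA/dt = w·dl/dt + l·dw/dt = 4·2 + 24·3 = 80 cm²/s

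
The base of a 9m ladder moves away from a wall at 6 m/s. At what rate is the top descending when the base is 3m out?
3√2/2 ≈ 2.121 m/s

x² + y² = 9²
2x·dx/dt + 2y·dy/dt = 0
dy/dt = -x/y · dx/dt = -3/(6√2) · 6 = -3√2/2 m/s
The top is descending at 3√2/2 ≈ 2.121 m/s.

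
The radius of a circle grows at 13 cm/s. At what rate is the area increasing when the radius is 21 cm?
546π cm²/s

A = πr²
dA/dt = 2πr · dr/dt = 2π(21)(13) = 546π cm²/s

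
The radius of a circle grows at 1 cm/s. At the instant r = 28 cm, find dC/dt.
2π cm/s

C = 2πr
dC/dt = 2π · dr/dt = 2π · 1 = 2π cm/s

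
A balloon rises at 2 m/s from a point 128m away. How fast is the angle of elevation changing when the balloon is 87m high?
0.010688 rad/s

tan(θ) = y/128
sec²(θ) · dθ/dt = (1/128) · dy/dt
dθ/dt = cos²(θ)/128 · 2 = 128/(128² + 87²) · 2
dθ/dt = 0.010688 rad/s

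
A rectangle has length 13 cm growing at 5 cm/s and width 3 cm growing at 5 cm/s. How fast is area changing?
80 cm²/s

A = lw
dA/dt = w·dl/dt + l·dw/dt = 3·5 + 13·5 = 80 cm²/s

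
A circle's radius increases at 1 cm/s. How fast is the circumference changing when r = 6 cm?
2π cm/s

C = 2πr
dC/dt = 2π · dr/dt = 2π · 1 = 2π cm/s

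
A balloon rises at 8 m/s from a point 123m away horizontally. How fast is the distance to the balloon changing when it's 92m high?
736√23593/23593 ≈ 4.792 m/s

z² = 123² + y²
z = √(123² + 92²) = √23593
dz/dt = y/z · dy/dt = 92/√23593 · 8 = 736√23593/23593 ≈ 4.792 m/s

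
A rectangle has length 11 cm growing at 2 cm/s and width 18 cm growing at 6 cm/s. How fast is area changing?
102 cm²/s

A = lw
dA/dt = w·dl/dt + l·dw/dt = 18·2 + 11·6 = 102 cm²/s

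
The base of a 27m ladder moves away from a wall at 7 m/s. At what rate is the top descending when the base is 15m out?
5√14/4 ≈ 4.677 m/s

x² + y² = 27²
2x·dx/dt + 2y·dy/dt = 0
dy/dt = -x/y · dx/dt = -15/(6√14) · 7 = -5√14/4 m/s
The top is descending at 5√14/4 ≈ 4.677 m/s.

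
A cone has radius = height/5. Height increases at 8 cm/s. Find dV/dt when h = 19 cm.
2888π/25 cm³/s

V = (1/3)π(h/5)²h = πh³/75
dV/dt = πh²/25 · 8
At h = 19: dV/dt = 2888π/25 cm³/s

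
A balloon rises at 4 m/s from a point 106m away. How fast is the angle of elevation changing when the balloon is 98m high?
0.020345 rad/s

tan(θ) = y/106
sec²(θ) · dθ/dt = (1/106) · dy/dt
dθ/dt = cos²(θ)/106 · 4 = 106/(106² + 98²) · 4
dθ/dt = 0.020345 rad/s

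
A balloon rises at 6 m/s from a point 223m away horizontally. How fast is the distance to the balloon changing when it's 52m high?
312√52433/52433 ≈ 1.363 m/s

z² = 223² + y²
z = √(223² + 52²) = √52433
dz/dt = y/z · dy/dt = 52/√52433 · 6 = 312√52433/52433 ≈ 1.363 m/s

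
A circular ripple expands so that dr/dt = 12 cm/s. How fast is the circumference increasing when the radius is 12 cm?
24π cm/s

C = 2πr
dC/dt = 2π · dr/dt = 2π · 12 = 24π cm/s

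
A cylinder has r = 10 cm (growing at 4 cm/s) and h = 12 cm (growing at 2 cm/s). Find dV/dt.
1160π cm³/s

V = πr²h
dV/dt = 2πrh·dr/dt + πr²·dh/dt
= 2π(10)(12)(4) + π(10)²(2)
= 1160π cm³/s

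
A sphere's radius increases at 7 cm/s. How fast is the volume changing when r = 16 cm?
7168π cm³/s

V = (4/3)πr³
dV/dt = dV/dr · dr/dt = 4πr² · 7
At r = 16: dV/dt = 7168π cm³/s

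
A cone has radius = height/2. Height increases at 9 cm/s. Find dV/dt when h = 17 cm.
2601π/4 cm³/s

V = (1/3)π(h/2)²h = πh³/12
dV/dt = πh²/4 · 9
At h = 17: dV/dt = 2601π/4 cm³/s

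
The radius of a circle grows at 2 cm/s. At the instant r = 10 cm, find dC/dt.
4π cm/s

C = 2πr
dC/dt = 2π · dr/dt = 2π · 2 = 4π cm/s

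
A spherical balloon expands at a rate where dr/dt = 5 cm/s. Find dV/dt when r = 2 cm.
80π cm³/s

V = (4/3)πr³
dV/dt = dV/dr · dr/dt = 4πr² · 5
At r = 2: dV/dt = 80π cm³/s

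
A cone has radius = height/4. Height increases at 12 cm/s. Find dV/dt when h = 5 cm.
75π/4 cm³/s

V = (1/3)π(h/4)²h = πh³/48
dV/dt = πh²/16 · 12
At h = 5: dV/dt = 75π/4 cm³/s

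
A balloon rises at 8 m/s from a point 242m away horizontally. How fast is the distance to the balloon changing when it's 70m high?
140√15866/7933 ≈ 2.223 m/s

z² = 242² + y²
z = √(242² + 70²) = 2√15866
dz/dt = y/z · dy/dt = 70/(2√15866) · 8 = 140√15866/7933 ≈ 2.223 m/s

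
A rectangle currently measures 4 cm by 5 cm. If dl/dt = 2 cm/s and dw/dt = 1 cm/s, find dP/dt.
6 cm/s

P = 2(l + w)
dP/dt = 2(dl/dt + dw/dt) = 2(2 + 1) = 6 cm/s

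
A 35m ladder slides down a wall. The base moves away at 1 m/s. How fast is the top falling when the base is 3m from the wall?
3√19/152 ≈ 0.08603 m/s

x² + y² = 35²
2x·dx/dt + 2y·dy/dt = 0
dy/dt = -x/y · dx/dt = -3/(8√19) · 1 = -3√19/152 m/s
The top is descending at 3√19/152 ≈ 0.08603 m/s.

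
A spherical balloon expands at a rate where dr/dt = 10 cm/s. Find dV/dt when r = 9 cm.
3240π cm³/s

V = (4/3)πr³
dV/dt = dV/dr · dr/dt = 4πr² · 10
At r = 9: dV/dt = 3240π cm³/s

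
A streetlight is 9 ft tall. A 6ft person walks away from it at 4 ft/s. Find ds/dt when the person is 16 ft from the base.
8 ft/s

By similar triangles: 9/(x+s) = 6/s
Solving: s = 6x/3
ds/dt = 6/3 · dx/dt = 2 · 4 = 8 ft/s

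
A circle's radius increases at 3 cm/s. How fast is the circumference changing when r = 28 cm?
6π cm/s

C = 2πr
dC/dt = 2π · dr/dt = 2π · 3 = 6π cm/s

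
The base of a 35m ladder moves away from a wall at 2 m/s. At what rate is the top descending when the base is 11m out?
11√69/138 ≈ 0.6621 m/s

x² + y² = 35²
2x·dx/dt + 2y·dy/dt = 0
dy/dt = -x/y · dx/dt = -11/(4√69) · 2 = -11√69/138 m/s
The top is descending at 11√69/138 ≈ 0.6621 m/s.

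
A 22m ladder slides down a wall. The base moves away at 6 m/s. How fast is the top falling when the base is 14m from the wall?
7√2/2 ≈ 4.95 m/s

x² + y² = 22²
2x·dx/dt + 2y·dy/dt = 0
dy/dt = -x/y · dx/dt = -14/(12√2) · 6 = -7√2/2 m/s
The top is descending at 7√2/2 ≈ 4.95 m/s.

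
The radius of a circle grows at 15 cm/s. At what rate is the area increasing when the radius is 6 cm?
180π cm²/s

A = πr²
dA/dt = 2πr · dr/dt = 2π(6)(15) = 180π cm²/s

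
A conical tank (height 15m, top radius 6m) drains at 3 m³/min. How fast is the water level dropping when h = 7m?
75/(196π) ≈ 0.1218 m/min

r/h = 6/15, so r = (2/5)h
V = (1/3)πr²h = (1/3)π((2/5)h)²h = (4/75)πh³
dV/dh = (4/25)πh²
dh/dt = (dV/dt)/(dV/dh) = -3/((4/25)π·7²) = -75/(196π) m/min
The level is dropping at 75/(196π) ≈ 0.1218 m/min.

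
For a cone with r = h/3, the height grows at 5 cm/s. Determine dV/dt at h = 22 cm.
2420π/9 cm³/s

V = (1/3)π(h/3)²h = πh³/27
dV/dt = πh²/9 · 5
At h = 22: dV/dt = 2420π/9 cm³/s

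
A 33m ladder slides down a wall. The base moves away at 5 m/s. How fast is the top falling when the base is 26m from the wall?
130√413/413 ≈ 6.397 m/s

x² + y² = 33²
2x·dx/dt + 2y·dy/dt = 0
dy/dt = -x/y · dx/dt = -26/√413 · 5 = -130√413/413 m/s
The top is descending at 130√413/413 ≈ 6.397 m/s.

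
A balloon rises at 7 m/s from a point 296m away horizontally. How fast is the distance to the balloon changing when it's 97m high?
679√3881/19405 ≈ 2.18 m/s

z² = 296² + y²
z = √(296² + 97²) = 5√3881
dz/dt = y/z · dy/dt = 97/(5√3881) · 7 = 679√3881/19405 ≈ 2.18 m/s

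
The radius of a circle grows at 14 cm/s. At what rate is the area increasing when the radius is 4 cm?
112π cm²/s

A = πr²
dA/dt = 2πr · dr/dt = 2π(4)(14) = 112π cm²/s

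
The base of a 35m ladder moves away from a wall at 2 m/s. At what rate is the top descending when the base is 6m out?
12√1189/1189 ≈ 0.348 m/s

x² + y² = 35²
2x·dx/dt + 2y·dy/dt = 0
dy/dt = -x/y · dx/dt = -6/√1189 · 2 = -12√1189/1189 m/s
The top is descending at 12√1189/1189 ≈ 0.348 m/s.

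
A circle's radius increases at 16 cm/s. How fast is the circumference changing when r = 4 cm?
32π cm/s

C = 2πr
dC/dt = 2π · dr/dt = 2π · 16 = 32π cm/s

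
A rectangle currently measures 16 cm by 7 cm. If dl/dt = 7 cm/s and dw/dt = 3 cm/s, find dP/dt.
20 cm/s

P = 2(l + w)
dP/dt = 2(dl/dt + dw/dt) = 2(7 + 3) = 20 cm/s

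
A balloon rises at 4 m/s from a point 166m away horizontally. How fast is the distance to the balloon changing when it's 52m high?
104√7565/7565 ≈ 1.196 m/s

z² = 166² + y²
z = √(166² + 52²) = 2√7565
dz/dt = y/z · dy/dt = 52/(2√7565) · 4 = 104√7565/7565 ≈ 1.196 m/s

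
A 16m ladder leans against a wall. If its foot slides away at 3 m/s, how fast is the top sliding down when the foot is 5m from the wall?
5√231/77 ≈ 0.9869 m/s

x² + y² = 16²
2x·dx/dt + 2y·dy/dt = 0
dy/dt = -x/y · dx/dt = -5/√231 · 3 = -5√231/77 m/s
The top is descending at 5√231/77 ≈ 0.9869 m/s.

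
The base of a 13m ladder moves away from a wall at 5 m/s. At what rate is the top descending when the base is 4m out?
20√17/51 ≈ 1.617 m/s

x² + y² = 13²
2x·dx/dt + 2y·dy/dt = 0
dy/dt = -x/y · dx/dt = -4/(3√17) · 5 = -20√17/51 m/s
The top is descending at 20√17/51 ≈ 1.617 m/s.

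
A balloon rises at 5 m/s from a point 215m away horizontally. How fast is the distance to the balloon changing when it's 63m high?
315√50194/50194 ≈ 1.406 m/s

z² = 215² + y²
z = √(215² + 63²) = √50194
dz/dt = y/z · dy/dt = 63/√50194 · 5 = 315√50194/50194 ≈ 1.406 m/s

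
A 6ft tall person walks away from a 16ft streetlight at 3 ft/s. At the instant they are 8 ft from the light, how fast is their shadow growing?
9/5 ft/s

By similar triangles: 16/(x+s) = 6/s
Solving: s = 6x/10
ds/dt = 6/10 · dx/dt = 3/5 · 3 = 9/5 ft/s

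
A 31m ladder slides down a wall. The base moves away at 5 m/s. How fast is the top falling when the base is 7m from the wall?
35√57/228 ≈ 1.159 m/s

x² + y² = 31²
2x·dx/dt + 2y·dy/dt = 0
dy/dt = -x/y · dx/dt = -7/(4√57) · 5 = -35√57/228 m/s
The top is descending at 35√57/228 ≈ 1.159 m/s.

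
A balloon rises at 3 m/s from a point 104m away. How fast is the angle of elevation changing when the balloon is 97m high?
0.015426 rad/s

tan(θ) = y/104
sec²(θ) · dθ/dt = (1/104) · dy/dt
dθ/dt = cos²(θ)/104 · 3 = 104/(104² + 97²) · 3
dθ/dt = 0.015426 rad/s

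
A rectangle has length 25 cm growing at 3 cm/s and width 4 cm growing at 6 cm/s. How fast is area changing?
162 cm²/s

A = lw
dA/dt = w·dl/dt + l·dw/dt = 4·3 + 25·6 = 162 cm²/s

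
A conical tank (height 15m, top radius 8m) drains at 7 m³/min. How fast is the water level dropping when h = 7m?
225/(448π) ≈ 0.1599 m/min

r/h = 8/15, so r = (8/15)h
V = (1/3)πr²h = (1/3)π((8/15)h)²h = (64/675)πh³
dV/dh = (64/225)πh²
dh/dt = (dV/dt)/(dV/dh) = -7/((64/225)π·7²) = -225/(448π) m/min
The level is dropping at 225/(448π) ≈ 0.1599 m/min.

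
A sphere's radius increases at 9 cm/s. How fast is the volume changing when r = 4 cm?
576π cm³/s

V = (4/3)πr³
dV/dt = dV/dr · dr/dt = 4πr² · 9
At r = 4: dV/dt = 576π cm³/s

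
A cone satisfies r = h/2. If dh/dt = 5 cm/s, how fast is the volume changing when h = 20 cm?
500π cm³/s

V = (1/3)π(h/2)²h = πh³/12
dV/dt = πh²/4 · 5
At h = 20: dV/dt = 500π cm³/s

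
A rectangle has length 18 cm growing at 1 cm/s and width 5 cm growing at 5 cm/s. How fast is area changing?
95 cm²/s

A = lw
dA/dt = w·dl/dt + l·dw/dt = 5·1 + 18·5 = 95 cm²/s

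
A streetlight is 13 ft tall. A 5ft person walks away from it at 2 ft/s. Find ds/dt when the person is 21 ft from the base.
5/4 ft/s

By similar triangles: 13/(x+s) = 5/s
Solving: s = 5x/8
ds/dt = 5/8 · dx/dt = 5/8 · 2 = 5/4 ft/s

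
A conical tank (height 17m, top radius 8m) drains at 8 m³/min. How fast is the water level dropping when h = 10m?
289/(800π) ≈ 0.115 m/min

r/h = 8/17, so r = (8/17)h
V = (1/3)πr²h = (1/3)π((8/17)h)²h = (64/867)πh³
dV/dh = (64/289)πh²
dh/dt = (dV/dt)/(dV/dh) = -8/((64/289)π·10²) = -289/(800π) m/min
The level is dropping at 289/(800π) ≈ 0.115 m/min.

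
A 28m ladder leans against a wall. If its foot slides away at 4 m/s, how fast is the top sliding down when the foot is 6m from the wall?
12√187/187 ≈ 0.8775 m/s

x² + y² = 28²
2x·dx/dt + 2y·dy/dt = 0
dy/dt = -x/y · dx/dt = -6/(2√187) · 4 = -12√187/187 m/s
The top is descending at 12√187/187 ≈ 0.8775 m/s.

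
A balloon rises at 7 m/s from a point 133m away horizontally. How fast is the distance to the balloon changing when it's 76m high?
28√65/65 ≈ 3.473 m/s

z² = 133² + y²
z = √(133² + 76²) = 19√65
dz/dt = y/z · dy/dt = 76/(19√65) · 7 = 28√65/65 ≈ 3.473 m/s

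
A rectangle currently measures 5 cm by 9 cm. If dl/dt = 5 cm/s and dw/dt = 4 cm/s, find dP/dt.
18 cm/s

P = 2(l + w)
dP/dt = 2(dl/dt + dw/dt) = 2(5 + 4) = 18 cm/s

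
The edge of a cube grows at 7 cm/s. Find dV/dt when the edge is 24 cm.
12096 cm³/s

V = s³
dV/dt = 3s² · ds/dt = 3·24²·7 = 12096 cm³/s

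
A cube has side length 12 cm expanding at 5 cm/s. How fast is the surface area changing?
720 cm²/s

A = 6s²
dA/dt = 12s · ds/dt = 12·12·5 = 720 cm²/s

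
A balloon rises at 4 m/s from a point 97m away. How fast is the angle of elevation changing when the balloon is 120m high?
0.016296 rad/s

tan(θ) = y/97
sec²(θ) · dθ/dt = (1/97) · dy/dt
dθ/dt = cos²(θ)/97 · 4 = 97/(97² + 120²) · 4
dθ/dt = 0.016296 rad/s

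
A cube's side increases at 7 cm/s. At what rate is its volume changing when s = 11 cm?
2541 cm³/s

V = s³
dV/dt = 3s² · ds/dt = 3·11²·7 = 2541 cm³/s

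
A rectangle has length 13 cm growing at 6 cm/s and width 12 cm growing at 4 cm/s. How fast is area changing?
124 cm²/s

A = lw
dA/dt = w·dl/dt + l·dw/dt = 12·6 + 13·4 = 124 cm²/s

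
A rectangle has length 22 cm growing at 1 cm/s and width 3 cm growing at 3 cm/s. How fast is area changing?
69 cm²/s

A = lw
dA/dt = w·dl/dt + l·dw/dt = 3·1 + 22·3 = 69 cm²/s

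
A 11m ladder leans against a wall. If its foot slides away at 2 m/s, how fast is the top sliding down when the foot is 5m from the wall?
5√6/12 ≈ 1.021 m/s

x² + y² = 11²
2x·dx/dt + 2y·dy/dt = 0
dy/dt = -x/y · dx/dt = -5/(4√6) · 2 = -5√6/12 m/s
The top is descending at 5√6/12 ≈ 1.021 m/s.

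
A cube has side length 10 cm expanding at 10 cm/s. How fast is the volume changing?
3000 cm³/s

V = s³
dV/dt = 3s² · ds/dt = 3·10²·10 = 3000 cm³/s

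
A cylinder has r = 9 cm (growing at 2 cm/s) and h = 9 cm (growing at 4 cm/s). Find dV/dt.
648π cm³/s

V = πr²h
dV/dt = 2πrh·dr/dt + πr²·dh/dt
= 2π(9)(9)(2) + π(9)²(4)
= 648π cm³/s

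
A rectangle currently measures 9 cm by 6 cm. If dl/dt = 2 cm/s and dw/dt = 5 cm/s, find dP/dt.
14 cm/s

P = 2(l + w)
dP/dt = 2(dl/dt + dw/dt) = 2(2 + 5) = 14 cm/s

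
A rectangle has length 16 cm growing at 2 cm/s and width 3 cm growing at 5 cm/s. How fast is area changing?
86 cm²/s

A = lw
dA/dt = w·dl/dt + l·dw/dt = 3·2 + 16·5 = 86 cm²/s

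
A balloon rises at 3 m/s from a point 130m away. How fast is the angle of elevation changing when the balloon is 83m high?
0.016394 rad/s

tan(θ) = y/130
sec²(θ) · dθ/dt = (1/130) · dy/dt
dθ/dt = cos²(θ)/130 · 3 = 130/(130² + 83²) · 3
dθ/dt = 0.016394 rad/s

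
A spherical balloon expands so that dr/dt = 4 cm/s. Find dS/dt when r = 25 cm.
800π cm²/s

S = 4πr²
dS/dt = dS/dr · dr/dt = 8πr · 4
At r = 25: dS/dt = 800π cm²/s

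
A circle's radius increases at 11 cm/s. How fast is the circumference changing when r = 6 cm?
22π cm/s

C = 2πr
dC/dt = 2π · dr/dt = 2π · 11 = 22π cm/s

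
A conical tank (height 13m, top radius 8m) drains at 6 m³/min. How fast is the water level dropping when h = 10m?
507/(3200π) ≈ 0.05043 m/min

r/h = 8/13, so r = (8/13)h
V = (1/3)πr²h = (1/3)π((8/13)h)²h = (64/507)πh³
dV/dh = (64/169)πh²
dh/dt = (dV/dt)/(dV/dh) = -6/((64/169)π·10²) = -507/(3200π) m/min
The level is dropping at 507/(3200π) ≈ 0.05043 m/min.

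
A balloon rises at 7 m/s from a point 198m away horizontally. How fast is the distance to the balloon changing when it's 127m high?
889√55333/55333 ≈ 3.779 m/s

z² = 198² + y²
z = √(198² + 127²) = √55333
dz/dt = y/z · dy/dt = 127/√55333 · 7 = 889√55333/55333 ≈ 3.779 m/s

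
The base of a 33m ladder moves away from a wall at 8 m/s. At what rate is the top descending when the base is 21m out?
14√2/3 ≈ 6.6 m/s

x² + y² = 33²
2x·dx/dt + 2y·dy/dt = 0
dy/dt = -x/y · dx/dt = -21/(18√2) · 8 = -14√2/3 m/s
The top is descending at 14√2/3 ≈ 6.6 m/s.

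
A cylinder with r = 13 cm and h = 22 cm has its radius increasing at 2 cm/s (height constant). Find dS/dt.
192π cm²/s

S = 2πrh + 2πr² (lateral + bases)
dS/dt = (2πh + 4πr)·dr/dt = (2π·22 + 4π·13)·2
= 192π cm²/s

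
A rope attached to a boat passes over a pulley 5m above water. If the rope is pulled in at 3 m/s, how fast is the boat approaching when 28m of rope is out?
28√759/253 ≈ 3.049 m/s

rope² = x² + 5²
x = √(28² - 5²) = √759
dx/dt = (rope/x) · d(rope)/dt = (28/√759) · (-3) = -28√759/253 m/s
The boat approaches at 28√759/253 ≈ 3.049 m/s.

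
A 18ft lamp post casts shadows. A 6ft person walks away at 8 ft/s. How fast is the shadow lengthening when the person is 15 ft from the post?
4 ft/s

By similar triangles: 18/(x+s) = 6/s
Solving: s = 6x/12
ds/dt = 6/12 · dx/dt = 1/2 · 8 = 4 ft/s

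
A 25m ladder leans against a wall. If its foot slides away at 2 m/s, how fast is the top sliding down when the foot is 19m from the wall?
19√66/66 ≈ 2.339 m/s

x² + y² = 25²
2x·dx/dt + 2y·dy/dt = 0
dy/dt = -x/y · dx/dt = -19/(2√66) · 2 = -19√66/66 m/s
The top is descending at 19√66/66 ≈ 2.339 m/s.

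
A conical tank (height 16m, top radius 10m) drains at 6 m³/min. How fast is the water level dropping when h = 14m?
96/(1225π) ≈ 0.02495 m/min

r/h = 10/16, so r = (5/8)h
V = (1/3)πr²h = (1/3)π((5/8)h)²h = (25/192)πh³
dV/dh = (25/64)πh²
dh/dt = (dV/dt)/(dV/dh) = -6/((25/64)π·14²) = -96/(1225π) m/min
The level is dropping at 96/(1225π) ≈ 0.02495 m/min.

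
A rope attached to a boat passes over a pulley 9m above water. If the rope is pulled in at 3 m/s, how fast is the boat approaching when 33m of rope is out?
33√7/28 ≈ 3.118 m/s

rope² = x² + 9²
x = √(33² - 9²) = 12√7
dx/dt = (rope/x) · d(rope)/dt = (33/(12√7)) · (-3) = -33√7/28 m/s
The boat approaches at 33√7/28 ≈ 3.118 m/s.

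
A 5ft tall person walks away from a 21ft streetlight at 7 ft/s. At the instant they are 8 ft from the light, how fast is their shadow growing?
35/16 ft/s

By similar triangles: 21/(x+s) = 5/s
Solving: s = 5x/16
ds/dt = 5/16 · dx/dt = 5/16 · 7 = 35/16 ft/s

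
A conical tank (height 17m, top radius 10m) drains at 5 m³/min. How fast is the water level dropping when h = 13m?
289/(3380π) ≈ 0.02722 m/min

r/h = 10/17, so r = (10/17)h
V = (1/3)πr²h = (1/3)π((10/17)h)²h = (100/867)πh³
dV/dh = (100/289)πh²
dh/dt = (dV/dt)/(dV/dh) = -5/((100/289)π·13²) = -289/(3380π) m/min
The level is dropping at 289/(3380π) ≈ 0.02722 m/min.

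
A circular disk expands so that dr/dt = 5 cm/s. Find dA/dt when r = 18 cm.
180π cm²/s

A = πr²
dA/dt = 2πr · dr/dt = 2π(18)(5) = 180π cm²/s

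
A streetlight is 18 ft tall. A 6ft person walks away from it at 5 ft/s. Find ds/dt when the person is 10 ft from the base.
5/2 ft/s

By similar triangles: 18/(x+s) = 6/s
Solving: s = 6x/12
ds/dt = 6/12 · dx/dt = 1/2 · 5 = 5/2 ft/s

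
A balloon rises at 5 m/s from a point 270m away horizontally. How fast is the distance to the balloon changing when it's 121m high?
605√87541/87541 ≈ 2.045 m/s

z² = 270² + y²
z = √(270² + 121²) = √87541
dz/dt = y/z · dy/dt = 121/√87541 · 5 = 605√87541/87541 ≈ 2.045 m/s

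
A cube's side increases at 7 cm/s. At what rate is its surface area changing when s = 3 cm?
252 cm²/s

A = 6s²
dA/dt = 12s · ds/dt = 12·3·7 = 252 cm²/s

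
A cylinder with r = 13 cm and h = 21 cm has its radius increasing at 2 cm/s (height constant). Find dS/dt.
188π cm²/s

S = 2πrh + 2πr² (lateral + bases)
dS/dt = (2πh + 4πr)·dr/dt = (2π·21 + 4π·13)·2
= 188π cm²/s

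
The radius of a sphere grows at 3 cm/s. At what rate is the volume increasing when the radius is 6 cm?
432π cm³/s

V = (4/3)πr³
dV/dt = dV/dr · dr/dt = 4πr² · 3
At r = 6: dV/dt = 432π cm³/s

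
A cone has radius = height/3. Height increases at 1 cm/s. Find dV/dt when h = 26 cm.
676π/9 cm³/s

V = (1/3)π(h/3)²h = πh³/27
dV/dt = πh²/9 · 1
At h = 26: dV/dt = 676π/9 cm³/s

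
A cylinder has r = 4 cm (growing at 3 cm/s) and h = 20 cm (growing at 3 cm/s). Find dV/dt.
528π cm³/s

V = πr²h
dV/dt = 2πrh·dr/dt + πr²·dh/dt
= 2π(4)(20)(3) + π(4)²(3)
= 528π cm³/s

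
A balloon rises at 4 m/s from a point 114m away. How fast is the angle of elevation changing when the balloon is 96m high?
0.020529 rad/s

tan(θ) = y/114
sec²(θ) · dθ/dt = (1/114) · dy/dt
dθ/dt = cos²(θ)/114 · 4 = 114/(114² + 96²) · 4
dθ/dt = 0.020529 rad/s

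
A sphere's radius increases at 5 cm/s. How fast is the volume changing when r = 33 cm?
21780π cm³/s

V = (4/3)πr³
dV/dt = dV/dr · dr/dt = 4πr² · 5
At r = 33: dV/dt = 21780π cm³/s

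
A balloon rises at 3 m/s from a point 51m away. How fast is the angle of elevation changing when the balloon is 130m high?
0.007846 rad/s

tan(θ) = y/51
sec²(θ) · dθ/dt = (1/51) · dy/dt
dθ/dt = cos²(θ)/51 · 3 = 51/(51² + 130²) · 3
dθ/dt = 0.007846 rad/s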